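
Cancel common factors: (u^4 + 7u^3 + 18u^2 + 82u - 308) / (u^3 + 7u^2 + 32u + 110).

(u^2 + 5u - 14)/(u + 5)

Repeated division with remainder:
  u^4 + 7u^3 + 18u^2 + 82u - 308 = (u)(u^3 + 7u^2 + 32u + 110) + (-14u^2 - 28u - 308)
  u^3 + 7u^2 + 32u + 110 = (-(1/14)u - 5/14)(-14u^2 - 28u - 308) + (0)
Last nonzero remainder: -14u^2 - 28u - 308. Dividing through by -14 gives the monic gcd u^2 + 2u + 22.
Cancel u^2 + 2u + 22 from numerator and denominator to get the reduced form.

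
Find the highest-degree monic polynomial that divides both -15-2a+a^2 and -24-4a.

1

Repeated division with remainder:
  a^2-2a-15 = (-(1/4)a+2)(-4a-24) + (33)
  -4a-24 = (-(4/33)a-8/11)(33) + (0)
The last nonzero remainder is the constant 33, so the polynomials are coprime and gcd = 1.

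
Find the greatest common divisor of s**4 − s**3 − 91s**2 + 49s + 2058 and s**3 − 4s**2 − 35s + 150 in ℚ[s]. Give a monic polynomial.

Apply the Euclidean algorithm:
  s**4 − s**3 − 91s**2 + 49s + 2058 = (s + 3)(s**3 − 4s**2 − 35s + 150) + (−44s**2 + 4s + 1608)
  s**3 − 4s**2 − 35s + 150 = (−(1/44)s + 43/484)(−44s**2 + 4s + 1608) + ((144/121)s + 864/121)
  −44s**2 + 4s + 1608 = (−(1331/36)s + 8107/36)((144/121)s + 864/121) + (0)
Last nonzero remainder: (144/121)s + 864/121. Dividing through by 144/121 gives the monic gcd s + 6.

s + 6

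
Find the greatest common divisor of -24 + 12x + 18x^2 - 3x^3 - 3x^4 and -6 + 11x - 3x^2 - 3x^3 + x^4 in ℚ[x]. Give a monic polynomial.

Euclidean algorithm in ℚ[x]:
  -3x^4 - 3x^3 + 18x^2 + 12x - 24 = (-3)(x^4 - 3x^3 - 3x^2 + 11x - 6) + (-12x^3 + 9x^2 + 45x - 42)
  x^4 - 3x^3 - 3x^2 + 11x - 6 = (-(1/12)x + 3/16)(-12x^3 + 9x^2 + 45x - 42) + (-(15/16)x^2 - (15/16)x + 15/8)
  -12x^3 + 9x^2 + 45x - 42 = ((64/5)x - 112/5)(-(15/16)x^2 - (15/16)x + 15/8) + (0)
Last nonzero remainder: -(15/16)x^2 - (15/16)x + 15/8. Dividing through by -15/16 gives the monic gcd x^2 + x - 2.

-2 + x + x^2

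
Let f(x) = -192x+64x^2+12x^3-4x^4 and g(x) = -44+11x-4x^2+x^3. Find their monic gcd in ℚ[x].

-4+x

By polynomial division,
  -4x^4+12x^3+64x^2-192x = (-4x-4)(x^3-4x^2+11x-44) + (92x^2-324x-176)
  x^3-4x^2+11x-44 = ((1/92)x-11/2116)(92x^2-324x-176) + ((5940/529)x-23760/529)
  92x^2-324x-176 = ((12167/1485)x+529/135)((5940/529)x-23760/529) + (0)
Last nonzero remainder: (5940/529)x-23760/529. Dividing through by 5940/529 gives the monic gcd x-4.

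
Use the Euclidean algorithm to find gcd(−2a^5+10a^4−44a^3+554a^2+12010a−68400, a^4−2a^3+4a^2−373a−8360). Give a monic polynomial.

a^3+9a^2+103a+760

Apply the Euclidean algorithm:
  −2a^5+10a^4−44a^3+554a^2+12010a−68400 = (−2a+6)(a^4−2a^3+4a^2−373a−8360) + (−24a^3−216a^2−2472a−18240)
  a^4−2a^3+4a^2−373a−8360 = (−(1/24)a+11/24)(−24a^3−216a^2−2472a−18240) + (0)
Last nonzero remainder: −24a^3−216a^2−2472a−18240. Dividing through by −24 gives the monic gcd a^3+9a^2+103a+760.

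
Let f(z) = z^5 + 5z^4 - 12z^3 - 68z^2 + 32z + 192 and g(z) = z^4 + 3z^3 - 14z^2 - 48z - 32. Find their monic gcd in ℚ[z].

Apply the Euclidean algorithm:
  z^5 + 5z^4 - 12z^3 - 68z^2 + 32z + 192 = (z + 2)(z^4 + 3z^3 - 14z^2 - 48z - 32) + (-4z^3 + 8z^2 + 160z + 256)
  z^4 + 3z^3 - 14z^2 - 48z - 32 = (-(1/4)z - 5/4)(-4z^3 + 8z^2 + 160z + 256) + (36z^2 + 216z + 288)
  -4z^3 + 8z^2 + 160z + 256 = (-(1/9)z + 8/9)(36z^2 + 216z + 288) + (0)
Last nonzero remainder: 36z^2 + 216z + 288. Dividing through by 36 gives the monic gcd z^2 + 6z + 8.

z^2 + 6z + 8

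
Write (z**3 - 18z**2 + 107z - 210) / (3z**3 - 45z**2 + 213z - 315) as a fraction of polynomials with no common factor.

(z - 6)/(3z - 9)

Repeated division with remainder:
  z**3 - 18z**2 + 107z - 210 = (1/3)(3z**3 - 45z**2 + 213z - 315) + (-3z**2 + 36z - 105)
  3z**3 - 45z**2 + 213z - 315 = (-z + 3)(-3z**2 + 36z - 105) + (0)
Last nonzero remainder: -3z**2 + 36z - 105. Dividing through by -3 gives the monic gcd z**2 - 12z + 35.
Cancel z**2 - 12z + 35 from numerator and denominator to get the reduced form.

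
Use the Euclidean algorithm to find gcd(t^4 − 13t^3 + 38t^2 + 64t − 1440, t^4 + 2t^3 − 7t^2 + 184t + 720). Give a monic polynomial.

t^3 − 3t^2 + 8t + 144

Euclidean algorithm in ℚ[t]:
  t^4 − 13t^3 + 38t^2 + 64t − 1440 = (t^4 + 2t^3 − 7t^2 + 184t + 720) + (−15t^3 + 45t^2 − 120t − 2160)
  t^4 + 2t^3 − 7t^2 + 184t + 720 = (−(1/15)t − 1/3)(−15t^3 + 45t^2 − 120t − 2160) + (0)
Last nonzero remainder: −15t^3 + 45t^2 − 120t − 2160. Dividing through by −15 gives the monic gcd t^3 − 3t^2 + 8t + 144.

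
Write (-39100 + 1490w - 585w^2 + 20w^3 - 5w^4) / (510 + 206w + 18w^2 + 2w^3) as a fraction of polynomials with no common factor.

Repeated division with remainder:
  -5w^4 + 20w^3 - 585w^2 + 1490w - 39100 = (-(5/2)w + 65/2)(2w^3 + 18w^2 + 206w + 510) + (-655w^2 - 3930w - 55675)
  2w^3 + 18w^2 + 206w + 510 = (-(2/655)w - 6/655)(-655w^2 - 3930w - 55675) + (0)
Last nonzero remainder: -655w^2 - 3930w - 55675. Dividing through by -655 gives the monic gcd w^2 + 6w + 85.
Cancel w^2 + 6w + 85 from numerator and denominator to get the reduced form.

(-460 + 50w - 5w^2)/(6 + 2w)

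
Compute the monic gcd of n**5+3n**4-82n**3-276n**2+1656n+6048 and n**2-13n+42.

n**2-13n+42

Repeated division with remainder:
  n**5+3n**4-82n**3-276n**2+1656n+6048 = (n**3+16n**2+84n+144)(n**2-13n+42) + (0)
The last nonzero remainder n**2-13n+42 is already monic.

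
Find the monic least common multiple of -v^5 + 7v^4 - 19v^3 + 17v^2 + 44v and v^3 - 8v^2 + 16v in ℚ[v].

Repeated division with remainder:
  -v^5 + 7v^4 - 19v^3 + 17v^2 + 44v = (-v^2 - v - 11)(v^3 - 8v^2 + 16v) + (-55v^2 + 220v)
  v^3 - 8v^2 + 16v = (-(1/55)v + 4/55)(-55v^2 + 220v) + (0)
Last nonzero remainder: -55v^2 + 220v. Dividing through by -55 gives the monic gcd v^2 - 4v.
Then lcm(f, g) = f·g / gcd(f, g); expanding and making the result monic gives the answer.

v^6 - 11v^5 + 47v^4 - 93v^3 + 24v^2 + 176v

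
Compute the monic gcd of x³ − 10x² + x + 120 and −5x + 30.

1

Apply the Euclidean algorithm:
  x³ − 10x² + x + 120 = (−(1/5)x² + (4/5)x + 23/5)(−5x + 30) + (−18)
  −5x + 30 = ((5/18)x − 5/3)(−18) + (0)
The last nonzero remainder is the constant −18, so the polynomials are coprime and gcd = 1.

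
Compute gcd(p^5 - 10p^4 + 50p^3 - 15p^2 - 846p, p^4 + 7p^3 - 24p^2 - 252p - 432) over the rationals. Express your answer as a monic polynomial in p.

p^2 - 3p - 18

By polynomial division,
  p^5 - 10p^4 + 50p^3 - 15p^2 - 846p = (p - 17)(p^4 + 7p^3 - 24p^2 - 252p - 432) + (193p^3 - 171p^2 - 4698p - 7344)
  p^4 + 7p^3 - 24p^2 - 252p - 432 = ((1/193)p + 1522/37249)(193p^3 - 171p^2 - 4698p - 7344) + ((273000/37249)p^2 - (819000/37249)p - 4914000/37249)
  193p^3 - 171p^2 - 4698p - 7344 = ((7189057/273000)p + 633233/11375)((273000/37249)p^2 - (819000/37249)p - 4914000/37249) + (0)
Last nonzero remainder: (273000/37249)p^2 - (819000/37249)p - 4914000/37249. Dividing through by 273000/37249 gives the monic gcd p^2 - 3p - 18.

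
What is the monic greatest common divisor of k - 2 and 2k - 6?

1

Repeated division with remainder:
  k - 2 = (1/2)(2k - 6) + (1)
  2k - 6 = (2k - 6)(1) + (0)
The last nonzero remainder is the constant 1, so the polynomials are coprime and gcd = 1.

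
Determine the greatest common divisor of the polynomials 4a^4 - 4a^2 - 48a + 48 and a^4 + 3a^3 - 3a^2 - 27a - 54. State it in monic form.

Apply the Euclidean algorithm:
  4a^4 - 4a^2 - 48a + 48 = (4)(a^4 + 3a^3 - 3a^2 - 27a - 54) + (-12a^3 + 8a^2 + 60a + 264)
  a^4 + 3a^3 - 3a^2 - 27a - 54 = (-(1/12)a - 11/36)(-12a^3 + 8a^2 + 60a + 264) + ((40/9)a^2 + (40/3)a + 80/3)
  -12a^3 + 8a^2 + 60a + 264 = (-(27/10)a + 99/10)((40/9)a^2 + (40/3)a + 80/3) + (0)
Last nonzero remainder: (40/9)a^2 + (40/3)a + 80/3. Dividing through by 40/9 gives the monic gcd a^2 + 3a + 6.

a^2 + 3a + 6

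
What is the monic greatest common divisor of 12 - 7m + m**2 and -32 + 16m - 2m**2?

-4 + m

Apply the Euclidean algorithm:
  m**2 - 7m + 12 = (-1/2)(-2m**2 + 16m - 32) + (m - 4)
  -2m**2 + 16m - 32 = (-2m + 8)(m - 4) + (0)
The last nonzero remainder m - 4 is already monic.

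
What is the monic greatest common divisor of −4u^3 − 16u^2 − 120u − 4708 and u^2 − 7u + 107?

u^2 − 7u + 107

Euclidean algorithm in ℚ[u]:
  −4u^3 − 16u^2 − 120u − 4708 = (−4u − 44)(u^2 − 7u + 107) + (0)
The last nonzero remainder u^2 − 7u + 107 is already monic.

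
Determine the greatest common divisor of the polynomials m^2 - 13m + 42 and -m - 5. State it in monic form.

1

By polynomial division,
  m^2 - 13m + 42 = (-m + 18)(-m - 5) + (132)
  -m - 5 = (-(1/132)m - 5/132)(132) + (0)
The last nonzero remainder is the constant 132, so the polynomials are coprime and gcd = 1.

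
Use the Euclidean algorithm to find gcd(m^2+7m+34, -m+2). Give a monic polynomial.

1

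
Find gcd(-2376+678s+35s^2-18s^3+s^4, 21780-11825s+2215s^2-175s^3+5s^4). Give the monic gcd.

By polynomial division,
  s^4-18s^3+35s^2+678s-2376 = (1/5)(5s^4-175s^3+2215s^2-11825s+21780) + (17s^3-408s^2+3043s-6732)
  5s^4-175s^3+2215s^2-11825s+21780 = ((5/17)s-55/17)(17s^3-408s^2+3043s-6732) + (0)
Last nonzero remainder: 17s^3-408s^2+3043s-6732. Dividing through by 17 gives the monic gcd s^3-24s^2+179s-396.

-396+179s-24s^2+s^3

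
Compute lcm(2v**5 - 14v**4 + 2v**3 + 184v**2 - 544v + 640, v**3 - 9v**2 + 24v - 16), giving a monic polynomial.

v**6 - 8v**5 + 8v**4 + 91v**3 - 364v**2 + 592v - 320

Repeated division with remainder:
  2v**5 - 14v**4 + 2v**3 + 184v**2 - 544v + 640 = (2v**2 + 4v - 10)(v**3 - 9v**2 + 24v - 16) + (30v**2 - 240v + 480)
  v**3 - 9v**2 + 24v - 16 = ((1/30)v - 1/30)(30v**2 - 240v + 480) + (0)
Last nonzero remainder: 30v**2 - 240v + 480. Dividing through by 30 gives the monic gcd v**2 - 8v + 16.
Then lcm(f, g) = f·g / gcd(f, g); expanding and making the result monic gives the answer.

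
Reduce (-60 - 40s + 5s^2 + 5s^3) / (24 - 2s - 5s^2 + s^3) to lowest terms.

(10 + 5s)/(-4 + s)

Euclidean algorithm in ℚ[s]:
  5s^3 + 5s^2 - 40s - 60 = (5)(s^3 - 5s^2 - 2s + 24) + (30s^2 - 30s - 180)
  s^3 - 5s^2 - 2s + 24 = ((1/30)s - 2/15)(30s^2 - 30s - 180) + (0)
Last nonzero remainder: 30s^2 - 30s - 180. Dividing through by 30 gives the monic gcd s^2 - s - 6.
Cancel s^2 - s - 6 from numerator and denominator to get the reduced form.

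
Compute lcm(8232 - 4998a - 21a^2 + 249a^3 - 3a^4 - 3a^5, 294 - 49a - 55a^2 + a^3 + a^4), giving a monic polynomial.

By polynomial division,
  -3a^5 - 3a^4 + 249a^3 - 21a^2 - 4998a + 8232 = (-3a)(a^4 + a^3 - 55a^2 - 49a + 294) + (84a^3 - 168a^2 - 4116a + 8232)
  a^4 + a^3 - 55a^2 - 49a + 294 = ((1/84)a + 1/28)(84a^3 - 168a^2 - 4116a + 8232) + (0)
Last nonzero remainder: 84a^3 - 168a^2 - 4116a + 8232. Dividing through by 84 gives the monic gcd a^3 - 2a^2 - 49a + 98.
Then lcm(f, g) = f·g / gcd(f, g); expanding and making the result monic gives the answer.

-8232 + 2254a + 1687a^2 - 242a^3 - 80a^4 + 4a^5 + a^6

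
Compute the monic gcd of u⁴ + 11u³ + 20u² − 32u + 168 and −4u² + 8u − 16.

u² − 2u + 4

Repeated division with remainder:
  u⁴ + 11u³ + 20u² − 32u + 168 = (−(1/4)u² − (13/4)u − 21/2)(−4u² + 8u − 16) + (0)
Last nonzero remainder: −4u² + 8u − 16. Dividing through by −4 gives the monic gcd u² − 2u + 4.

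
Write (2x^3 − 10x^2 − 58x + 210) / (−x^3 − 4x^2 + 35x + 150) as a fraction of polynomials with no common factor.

By polynomial division,
  2x^3 − 10x^2 − 58x + 210 = (−2)(−x^3 − 4x^2 + 35x + 150) + (−18x^2 + 12x + 510)
  −x^3 − 4x^2 + 35x + 150 = ((1/18)x + 7/27)(−18x^2 + 12x + 510) + ((32/9)x + 160/9)
  −18x^2 + 12x + 510 = (−(81/16)x + 459/16)((32/9)x + 160/9) + (0)
Last nonzero remainder: (32/9)x + 160/9. Dividing through by 32/9 gives the monic gcd x + 5.
Cancel x + 5 from numerator and denominator to get the reduced form.

(−2x^2 + 20x − 42)/(x^2 − x − 30)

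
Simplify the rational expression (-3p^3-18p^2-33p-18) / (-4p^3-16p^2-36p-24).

(3p^2+15p+18)/(4p^2+12p+24)

Repeated division with remainder:
  -3p^3-18p^2-33p-18 = (3/4)(-4p^3-16p^2-36p-24) + (-6p^2-6p)
  -4p^3-16p^2-36p-24 = ((2/3)p+2)(-6p^2-6p) + (-24p-24)
  -6p^2-6p = ((1/4)p)(-24p-24) + (0)
Last nonzero remainder: -24p-24. Dividing through by -24 gives the monic gcd p+1.
Cancel p+1 from numerator and denominator to get the reduced form.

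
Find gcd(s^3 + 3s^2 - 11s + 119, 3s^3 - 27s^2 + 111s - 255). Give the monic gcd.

s^2 - 4s + 17

By polynomial division,
  s^3 + 3s^2 - 11s + 119 = (1/3)(3s^3 - 27s^2 + 111s - 255) + (12s^2 - 48s + 204)
  3s^3 - 27s^2 + 111s - 255 = ((1/4)s - 5/4)(12s^2 - 48s + 204) + (0)
Last nonzero remainder: 12s^2 - 48s + 204. Dividing through by 12 gives the monic gcd s^2 - 4s + 17.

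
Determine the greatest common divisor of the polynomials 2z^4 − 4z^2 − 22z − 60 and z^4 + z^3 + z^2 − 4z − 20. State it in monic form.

z^3 + 3z^2 + 7z + 10

Euclidean algorithm in ℚ[z]:
  2z^4 − 4z^2 − 22z − 60 = (2)(z^4 + z^3 + z^2 − 4z − 20) + (−2z^3 − 6z^2 − 14z − 20)
  z^4 + z^3 + z^2 − 4z − 20 = (−(1/2)z + 1)(−2z^3 − 6z^2 − 14z − 20) + (0)
Last nonzero remainder: −2z^3 − 6z^2 − 14z − 20. Dividing through by −2 gives the monic gcd z^3 + 3z^2 + 7z + 10.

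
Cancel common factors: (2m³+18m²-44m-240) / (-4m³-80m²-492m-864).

(-m²-6m+40)/(2m²+34m+144)

Repeated division with remainder:
  2m³+18m²-44m-240 = (-1/2)(-4m³-80m²-492m-864) + (-22m²-290m-672)
  -4m³-80m²-492m-864 = ((2/11)m+150/121)(-22m²-290m-672) + (-(1248/121)m-3744/121)
  -22m²-290m-672 = ((1331/624)m+847/39)(-(1248/121)m-3744/121) + (0)
Last nonzero remainder: -(1248/121)m-3744/121. Dividing through by -1248/121 gives the monic gcd m+3.
Cancel m+3 from numerator and denominator to get the reduced form.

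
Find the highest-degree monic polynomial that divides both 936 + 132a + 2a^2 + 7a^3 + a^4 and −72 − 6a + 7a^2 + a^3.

6 + a

Apply the Euclidean algorithm:
  a^4 + 7a^3 + 2a^2 + 132a + 936 = (a)(a^3 + 7a^2 − 6a − 72) + (8a^2 + 204a + 936)
  a^3 + 7a^2 − 6a − 72 = ((1/8)a − 37/16)(8a^2 + 204a + 936) + ((1395/4)a + 4185/2)
  8a^2 + 204a + 936 = ((32/1395)a + 208/465)((1395/4)a + 4185/2) + (0)
Last nonzero remainder: (1395/4)a + 4185/2. Dividing through by 1395/4 gives the monic gcd a + 6.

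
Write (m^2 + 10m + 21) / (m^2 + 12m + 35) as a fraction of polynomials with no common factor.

(m + 3)/(m + 5)

Euclidean algorithm in ℚ[m]:
  m^2 + 10m + 21 = (m^2 + 12m + 35) + (-2m - 14)
  m^2 + 12m + 35 = (-(1/2)m - 5/2)(-2m - 14) + (0)
Last nonzero remainder: -2m - 14. Dividing through by -2 gives the monic gcd m + 7.
Cancel m + 7 from numerator and denominator to get the reduced form.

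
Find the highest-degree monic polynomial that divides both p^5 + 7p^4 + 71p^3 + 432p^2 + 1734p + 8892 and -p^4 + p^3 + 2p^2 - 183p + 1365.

Euclidean algorithm in ℚ[p]:
  p^5 + 7p^4 + 71p^3 + 432p^2 + 1734p + 8892 = (-p - 8)(-p^4 + p^3 + 2p^2 - 183p + 1365) + (81p^3 + 265p^2 + 1635p + 19812)
  -p^4 + p^3 + 2p^2 - 183p + 1365 = (-(1/81)p + 346/6561)(81p^3 + 265p^2 + 1635p + 19812) + ((53867/6561)p^2 - (53867/2187)p + 700271/2187)
  81p^3 + 265p^2 + 1635p + 19812 = ((531441/53867)p + 3332988/53867)((53867/6561)p^2 - (53867/2187)p + 700271/2187) + (0)
Last nonzero remainder: (53867/6561)p^2 - (53867/2187)p + 700271/2187. Dividing through by 53867/6561 gives the monic gcd p^2 - 3p + 39.

p^2 - 3p + 39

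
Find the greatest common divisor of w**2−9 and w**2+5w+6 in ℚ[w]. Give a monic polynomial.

Euclidean algorithm in ℚ[w]:
  w**2−9 = (w**2+5w+6) + (−5w−15)
  w**2+5w+6 = (−(1/5)w−2/5)(−5w−15) + (0)
Last nonzero remainder: −5w−15. Dividing through by −5 gives the monic gcd w+3.

w+3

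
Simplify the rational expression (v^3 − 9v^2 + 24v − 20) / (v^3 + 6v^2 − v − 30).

(v^2 − 7v + 10)/(v^2 + 8v + 15)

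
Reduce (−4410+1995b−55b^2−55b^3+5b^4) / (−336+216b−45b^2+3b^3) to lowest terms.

(630−195b−20b^2+5b^3)/(48−24b+3b^2)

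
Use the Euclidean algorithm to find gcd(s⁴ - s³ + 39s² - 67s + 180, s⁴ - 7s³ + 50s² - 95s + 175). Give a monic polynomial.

s² - 2s + 5

Repeated division with remainder:
  s⁴ - s³ + 39s² - 67s + 180 = (s⁴ - 7s³ + 50s² - 95s + 175) + (6s³ - 11s² + 28s + 5)
  s⁴ - 7s³ + 50s² - 95s + 175 = ((1/6)s - 31/36)(6s³ - 11s² + 28s + 5) + ((1291/36)s² - (1291/18)s + 6455/36)
  6s³ - 11s² + 28s + 5 = ((216/1291)s + 36/1291)((1291/36)s² - (1291/18)s + 6455/36) + (0)
Last nonzero remainder: (1291/36)s² - (1291/18)s + 6455/36. Dividing through by 1291/36 gives the monic gcd s² - 2s + 5.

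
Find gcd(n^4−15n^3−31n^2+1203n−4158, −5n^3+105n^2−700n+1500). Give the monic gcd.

n−6

Repeated division with remainder:
  n^4−15n^3−31n^2+1203n−4158 = (−(1/5)n−6/5)(−5n^3+105n^2−700n+1500) + (−45n^2+663n−2358)
  −5n^3+105n^2−700n+1500 = ((1/9)n−94/135)(−45n^2+663n−2358) + ((1064/45)n−2128/15)
  −45n^2+663n−2358 = (−(2025/1064)n+17685/1064)((1064/45)n−2128/15) + (0)
Last nonzero remainder: (1064/45)n−2128/15. Dividing through by 1064/45 gives the monic gcd n−6.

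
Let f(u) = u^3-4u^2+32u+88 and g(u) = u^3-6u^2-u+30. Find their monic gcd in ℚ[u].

Euclidean algorithm in ℚ[u]:
  u^3-4u^2+32u+88 = (u^3-6u^2-u+30) + (2u^2+33u+58)
  u^3-6u^2-u+30 = ((1/2)u-45/4)(2u^2+33u+58) + ((1365/4)u+1365/2)
  2u^2+33u+58 = ((8/1365)u+116/1365)((1365/4)u+1365/2) + (0)
Last nonzero remainder: (1365/4)u+1365/2. Dividing through by 1365/4 gives the monic gcd u+2.

u+2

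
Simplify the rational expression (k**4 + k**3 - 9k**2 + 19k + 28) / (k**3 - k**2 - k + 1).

(k**3 - 9k + 28)/(k**2 - 2k + 1)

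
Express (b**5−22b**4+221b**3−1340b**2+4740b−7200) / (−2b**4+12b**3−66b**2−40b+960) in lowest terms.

(−b**3+17b**2−96b+180)/(2b**2−2b−24)

By polynomial division,
  b**5−22b**4+221b**3−1340b**2+4740b−7200 = (−(1/2)b+8)(−2b**4+12b**3−66b**2−40b+960) + (92b**3−832b**2+5540b−14880)
  −2b**4+12b**3−66b**2−40b+960 = (−(1/46)b−35/529)(92b**3−832b**2+5540b−14880) + (−(324/529)b**2+(1620/529)b−12960/529)
  92b**3−832b**2+5540b−14880 = (−(12167/81)b+16399/27)(−(324/529)b**2+(1620/529)b−12960/529) + (0)
Last nonzero remainder: −(324/529)b**2+(1620/529)b−12960/529. Dividing through by −324/529 gives the monic gcd b**2−5b+40.
Cancel b**2−5b+40 from numerator and denominator to get the reduced form.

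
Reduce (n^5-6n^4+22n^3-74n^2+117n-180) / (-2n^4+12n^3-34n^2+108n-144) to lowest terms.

(-n^2+2n-5)/(2n-4)

By polynomial division,
  n^5-6n^4+22n^3-74n^2+117n-180 = (-(1/2)n)(-2n^4+12n^3-34n^2+108n-144) + (5n^3-20n^2+45n-180)
  -2n^4+12n^3-34n^2+108n-144 = (-(2/5)n+4/5)(5n^3-20n^2+45n-180) + (0)
Last nonzero remainder: 5n^3-20n^2+45n-180. Dividing through by 5 gives the monic gcd n^3-4n^2+9n-36.
Cancel n^3-4n^2+9n-36 from numerator and denominator to get the reduced form.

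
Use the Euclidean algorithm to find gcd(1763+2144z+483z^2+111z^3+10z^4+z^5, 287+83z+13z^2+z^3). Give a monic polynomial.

Euclidean algorithm in ℚ[z]:
  z^5+10z^4+111z^3+483z^2+2144z+1763 = (z^2-3z+67)(z^3+13z^2+83z+287) + (-426z^2-2556z-17466)
  z^3+13z^2+83z+287 = (-(1/426)z-7/426)(-426z^2-2556z-17466) + (0)
Last nonzero remainder: -426z^2-2556z-17466. Dividing through by -426 gives the monic gcd z^2+6z+41.

41+6z+z^2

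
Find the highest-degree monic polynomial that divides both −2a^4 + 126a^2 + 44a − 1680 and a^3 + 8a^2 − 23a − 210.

Repeated division with remainder:
  −2a^4 + 126a^2 + 44a − 1680 = (−2a + 16)(a^3 + 8a^2 − 23a − 210) + (−48a^2 − 8a + 1680)
  a^3 + 8a^2 − 23a − 210 = (−(1/48)a − 47/288)(−48a^2 − 8a + 1680) + ((385/36)a + 385/6)
  −48a^2 − 8a + 1680 = (−(1728/385)a + 288/11)((385/36)a + 385/6) + (0)
Last nonzero remainder: (385/36)a + 385/6. Dividing through by 385/36 gives the monic gcd a + 6.

a + 6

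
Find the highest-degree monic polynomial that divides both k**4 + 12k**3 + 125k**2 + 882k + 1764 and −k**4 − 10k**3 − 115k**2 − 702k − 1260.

k**3 + 5k**2 + 90k + 252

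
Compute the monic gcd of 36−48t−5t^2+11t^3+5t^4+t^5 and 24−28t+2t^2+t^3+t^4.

−12+8t+3t^2+t^3

Repeated division with remainder:
  t^5+5t^4+11t^3−5t^2−48t+36 = (t+4)(t^4+t^3+2t^2−28t+24) + (5t^3+15t^2+40t−60)
  t^4+t^3+2t^2−28t+24 = ((1/5)t−2/5)(5t^3+15t^2+40t−60) + (0)
Last nonzero remainder: 5t^3+15t^2+40t−60. Dividing through by 5 gives the monic gcd t^3+3t^2+8t−12.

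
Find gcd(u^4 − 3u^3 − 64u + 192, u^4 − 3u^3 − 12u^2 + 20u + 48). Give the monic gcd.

u^2 − 7u + 12

Apply the Euclidean algorithm:
  u^4 − 3u^3 − 64u + 192 = (u^4 − 3u^3 − 12u^2 + 20u + 48) + (12u^2 − 84u + 144)
  u^4 − 3u^3 − 12u^2 + 20u + 48 = ((1/12)u^2 + (1/3)u + 1/3)(12u^2 − 84u + 144) + (0)
Last nonzero remainder: 12u^2 − 84u + 144. Dividing through by 12 gives the monic gcd u^2 − 7u + 12.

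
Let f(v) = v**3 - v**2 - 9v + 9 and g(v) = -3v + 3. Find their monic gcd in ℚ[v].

Euclidean algorithm in ℚ[v]:
  v**3 - v**2 - 9v + 9 = (-(1/3)v**2 + 3)(-3v + 3) + (0)
Last nonzero remainder: -3v + 3. Dividing through by -3 gives the monic gcd v - 1.

v - 1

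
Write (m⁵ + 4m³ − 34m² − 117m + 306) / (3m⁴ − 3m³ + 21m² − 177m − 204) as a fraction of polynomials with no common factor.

Repeated division with remainder:
  m⁵ + 4m³ − 34m² − 117m + 306 = ((1/3)m + 1/3)(3m⁴ − 3m³ + 21m² − 177m − 204) + (−2m³ + 18m² + 10m + 374)
  3m⁴ − 3m³ + 21m² − 177m − 204 = (−(3/2)m − 12)(−2m³ + 18m² + 10m + 374) + (252m² + 504m + 4284)
  −2m³ + 18m² + 10m + 374 = (−(1/126)m + 11/126)(252m² + 504m + 4284) + (0)
Last nonzero remainder: 252m² + 504m + 4284. Dividing through by 252 gives the monic gcd m² + 2m + 17.
Cancel m² + 2m + 17 from numerator and denominator to get the reduced form.

(m³ − 2m² − 9m + 18)/(3m² − 9m − 12)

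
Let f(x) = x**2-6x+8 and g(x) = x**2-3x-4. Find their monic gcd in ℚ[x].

x-4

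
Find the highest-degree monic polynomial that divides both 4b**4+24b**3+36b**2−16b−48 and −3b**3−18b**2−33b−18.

Repeated division with remainder:
  4b**4+24b**3+36b**2−16b−48 = (−(4/3)b)(−3b**3−18b**2−33b−18) + (−8b**2−40b−48)
  −3b**3−18b**2−33b−18 = ((3/8)b+3/8)(−8b**2−40b−48) + (0)
Last nonzero remainder: −8b**2−40b−48. Dividing through by −8 gives the monic gcd b**2+5b+6.

b**2+5b+6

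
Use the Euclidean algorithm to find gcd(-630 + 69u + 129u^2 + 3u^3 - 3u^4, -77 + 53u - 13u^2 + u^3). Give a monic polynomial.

-7 + u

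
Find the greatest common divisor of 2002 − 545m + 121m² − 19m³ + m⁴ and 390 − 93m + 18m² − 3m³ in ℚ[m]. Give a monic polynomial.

26 − m + m²

Apply the Euclidean algorithm:
  m⁴ − 19m³ + 121m² − 545m + 2002 = (−(1/3)m + 13/3)(−3m³ + 18m² − 93m + 390) + (12m² − 12m + 312)
  −3m³ + 18m² − 93m + 390 = (−(1/4)m + 5/4)(12m² − 12m + 312) + (0)
Last nonzero remainder: 12m² − 12m + 312. Dividing through by 12 gives the monic gcd m² − m + 26.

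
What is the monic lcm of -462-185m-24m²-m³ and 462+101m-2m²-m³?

-5082-1573m-79m²+13m³+m⁴

Repeated division with remainder:
  -m³-24m²-185m-462 = (-m³-2m²+101m+462) + (-22m²-286m-924)
  -m³-2m²+101m+462 = ((1/22)m-1/2)(-22m²-286m-924) + (0)
Last nonzero remainder: -22m²-286m-924. Dividing through by -22 gives the monic gcd m²+13m+42.
Then lcm(f, g) = f·g / gcd(f, g); expanding and making the result monic gives the answer.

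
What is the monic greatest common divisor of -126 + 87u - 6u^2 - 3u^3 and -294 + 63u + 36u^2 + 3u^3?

-14 + 5u + u^2

By polynomial division,
  -3u^3 - 6u^2 + 87u - 126 = (-1)(3u^3 + 36u^2 + 63u - 294) + (30u^2 + 150u - 420)
  3u^3 + 36u^2 + 63u - 294 = ((1/10)u + 7/10)(30u^2 + 150u - 420) + (0)
Last nonzero remainder: 30u^2 + 150u - 420. Dividing through by 30 gives the monic gcd u^2 + 5u - 14.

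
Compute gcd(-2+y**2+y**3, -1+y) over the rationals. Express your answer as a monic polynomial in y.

Euclidean algorithm in ℚ[y]:
  y**3+y**2-2 = (y**2+2y+2)(y-1) + (0)
The last nonzero remainder y-1 is already monic.

-1+y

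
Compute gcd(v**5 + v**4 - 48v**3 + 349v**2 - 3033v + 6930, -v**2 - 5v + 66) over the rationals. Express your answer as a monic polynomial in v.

v**2 + 5v - 66

By polynomial division,
  v**5 + v**4 - 48v**3 + 349v**2 - 3033v + 6930 = (-v**3 + 4v**2 - 38v + 105)(-v**2 - 5v + 66) + (0)
Last nonzero remainder: -v**2 - 5v + 66. Dividing through by -1 gives the monic gcd v**2 + 5v - 66.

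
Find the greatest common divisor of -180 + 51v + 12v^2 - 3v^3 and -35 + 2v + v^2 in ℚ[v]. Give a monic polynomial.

-5 + v

Apply the Euclidean algorithm:
  -3v^3 + 12v^2 + 51v - 180 = (-3v + 18)(v^2 + 2v - 35) + (-90v + 450)
  v^2 + 2v - 35 = (-(1/90)v - 7/90)(-90v + 450) + (0)
Last nonzero remainder: -90v + 450. Dividing through by -90 gives the monic gcd v - 5.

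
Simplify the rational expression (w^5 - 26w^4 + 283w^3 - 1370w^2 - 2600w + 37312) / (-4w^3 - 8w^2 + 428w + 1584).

(-w^3 + 19w^2 - 194w + 848)/(4w + 36)

By polynomial division,
  w^5 - 26w^4 + 283w^3 - 1370w^2 - 2600w + 37312 = (-(1/4)w^2 + 7w - 223/2)(-4w^3 - 8w^2 + 428w + 1584) + (-4862w^2 + 34034w + 213928)
  -4w^3 - 8w^2 + 428w + 1584 = ((2/2431)w + 18/2431)(-4862w^2 + 34034w + 213928) + (0)
Last nonzero remainder: -4862w^2 + 34034w + 213928. Dividing through by -4862 gives the monic gcd w^2 - 7w - 44.
Cancel w^2 - 7w - 44 from numerator and denominator to get the reduced form.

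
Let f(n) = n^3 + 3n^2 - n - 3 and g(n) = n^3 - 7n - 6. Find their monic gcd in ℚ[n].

Repeated division with remainder:
  n^3 + 3n^2 - n - 3 = (n^3 - 7n - 6) + (3n^2 + 6n + 3)
  n^3 - 7n - 6 = ((1/3)n - 2/3)(3n^2 + 6n + 3) + (-4n - 4)
  3n^2 + 6n + 3 = (-(3/4)n - 3/4)(-4n - 4) + (0)
Last nonzero remainder: -4n - 4. Dividing through by -4 gives the monic gcd n + 1.

n + 1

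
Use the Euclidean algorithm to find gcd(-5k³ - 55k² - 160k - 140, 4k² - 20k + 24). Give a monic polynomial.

Apply the Euclidean algorithm:
  -5k³ - 55k² - 160k - 140 = (-(5/4)k - 20)(4k² - 20k + 24) + (-530k + 340)
  4k² - 20k + 24 = (-(2/265)k + 462/14045)(-530k + 340) + (36000/2809)
  -530k + 340 = (-(148877/3600)k + 47753/1800)(36000/2809) + (0)
The last nonzero remainder is the constant 36000/2809, so the polynomials are coprime and gcd = 1.

1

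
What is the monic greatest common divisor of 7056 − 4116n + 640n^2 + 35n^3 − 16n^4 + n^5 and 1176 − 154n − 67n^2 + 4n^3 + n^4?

168 − 46n − 3n^2 + n^3

By polynomial division,
  n^5 − 16n^4 + 35n^3 + 640n^2 − 4116n + 7056 = (n − 20)(n^4 + 4n^3 − 67n^2 − 154n + 1176) + (182n^3 − 546n^2 − 8372n + 30576)
  n^4 + 4n^3 − 67n^2 − 154n + 1176 = ((1/182)n + 1/26)(182n^3 − 546n^2 − 8372n + 30576) + (0)
Last nonzero remainder: 182n^3 − 546n^2 − 8372n + 30576. Dividing through by 182 gives the monic gcd n^3 − 3n^2 − 46n + 168.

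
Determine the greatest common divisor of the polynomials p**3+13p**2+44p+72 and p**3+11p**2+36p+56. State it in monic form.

Repeated division with remainder:
  p**3+13p**2+44p+72 = (p**3+11p**2+36p+56) + (2p**2+8p+16)
  p**3+11p**2+36p+56 = ((1/2)p+7/2)(2p**2+8p+16) + (0)
Last nonzero remainder: 2p**2+8p+16. Dividing through by 2 gives the monic gcd p**2+4p+8.

p**2+4p+8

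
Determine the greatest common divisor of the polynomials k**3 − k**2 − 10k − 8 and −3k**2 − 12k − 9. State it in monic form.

k + 1

By polynomial division,
  k**3 − k**2 − 10k − 8 = (−(1/3)k + 5/3)(−3k**2 − 12k − 9) + (7k + 7)
  −3k**2 − 12k − 9 = (−(3/7)k − 9/7)(7k + 7) + (0)
Last nonzero remainder: 7k + 7. Dividing through by 7 gives the monic gcd k + 1.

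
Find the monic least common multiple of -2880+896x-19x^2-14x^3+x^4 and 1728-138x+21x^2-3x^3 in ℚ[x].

-184320+51584x-2304x^2-38x^3+17x^4-12x^5+x^6

Euclidean algorithm in ℚ[x]:
  x^4-14x^3-19x^2+896x-2880 = (-(1/3)x+7/3)(-3x^3+21x^2-138x+1728) + (-114x^2+1794x-6912)
  -3x^3+21x^2-138x+1728 = ((1/38)x+83/361)(-114x^2+1794x-6912) + (-(133056/361)x+1197504/361)
  -114x^2+1794x-6912 = ((6859/22176)x-1444/693)(-(133056/361)x+1197504/361) + (0)
Last nonzero remainder: -(133056/361)x+1197504/361. Dividing through by -133056/361 gives the monic gcd x-9.
Then lcm(f, g) = f·g / gcd(f, g); expanding and making the result monic gives the answer.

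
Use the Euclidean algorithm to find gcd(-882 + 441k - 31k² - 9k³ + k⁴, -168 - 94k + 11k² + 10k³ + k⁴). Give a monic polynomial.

Apply the Euclidean algorithm:
  k⁴ - 9k³ - 31k² + 441k - 882 = (k⁴ + 10k³ + 11k² - 94k - 168) + (-19k³ - 42k² + 535k - 714)
  k⁴ + 10k³ + 11k² - 94k - 168 = (-(1/19)k - 148/361)(-19k³ - 42k² + 535k - 714) + ((7920/361)k² + (31680/361)k - 166320/361)
  -19k³ - 42k² + 535k - 714 = (-(6859/7920)k + 6137/3960)((7920/361)k² + (31680/361)k - 166320/361) + (0)
Last nonzero remainder: (7920/361)k² + (31680/361)k - 166320/361. Dividing through by 7920/361 gives the monic gcd k² + 4k - 21.

-21 + 4k + k²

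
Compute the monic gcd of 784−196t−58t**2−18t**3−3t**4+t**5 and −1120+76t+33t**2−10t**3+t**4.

−28−3t+t**2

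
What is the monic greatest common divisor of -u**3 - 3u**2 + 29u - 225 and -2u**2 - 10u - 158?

Euclidean algorithm in ℚ[u]:
  -u**3 - 3u**2 + 29u - 225 = ((1/2)u - 1)(-2u**2 - 10u - 158) + (98u - 383)
  -2u**2 - 10u - 158 = (-(1/49)u - 873/4802)(98u - 383) + (-1093075/4802)
  98u - 383 = (-(470596/1093075)u + 1839166/1093075)(-1093075/4802) + (0)
The last nonzero remainder is the constant -1093075/4802, so the polynomials are coprime and gcd = 1.

1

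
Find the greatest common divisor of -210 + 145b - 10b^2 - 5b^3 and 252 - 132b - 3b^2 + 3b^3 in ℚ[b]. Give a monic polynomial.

Euclidean algorithm in ℚ[b]:
  -5b^3 - 10b^2 + 145b - 210 = (-5/3)(3b^3 - 3b^2 - 132b + 252) + (-15b^2 - 75b + 210)
  3b^3 - 3b^2 - 132b + 252 = (-(1/5)b + 6/5)(-15b^2 - 75b + 210) + (0)
Last nonzero remainder: -15b^2 - 75b + 210. Dividing through by -15 gives the monic gcd b^2 + 5b - 14.

-14 + 5b + b^2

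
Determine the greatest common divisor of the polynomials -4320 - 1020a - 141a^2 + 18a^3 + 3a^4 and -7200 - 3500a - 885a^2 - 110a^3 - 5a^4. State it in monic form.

180 + 65a + 14a^2 + a^3

Euclidean algorithm in ℚ[a]:
  3a^4 + 18a^3 - 141a^2 - 1020a - 4320 = (-3/5)(-5a^4 - 110a^3 - 885a^2 - 3500a - 7200) + (-48a^3 - 672a^2 - 3120a - 8640)
  -5a^4 - 110a^3 - 885a^2 - 3500a - 7200 = ((5/48)a + 5/6)(-48a^3 - 672a^2 - 3120a - 8640) + (0)
Last nonzero remainder: -48a^3 - 672a^2 - 3120a - 8640. Dividing through by -48 gives the monic gcd a^3 + 14a^2 + 65a + 180.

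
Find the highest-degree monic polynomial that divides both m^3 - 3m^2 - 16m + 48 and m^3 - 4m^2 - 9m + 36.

Euclidean algorithm in ℚ[m]:
  m^3 - 3m^2 - 16m + 48 = (m^3 - 4m^2 - 9m + 36) + (m^2 - 7m + 12)
  m^3 - 4m^2 - 9m + 36 = (m + 3)(m^2 - 7m + 12) + (0)
The last nonzero remainder m^2 - 7m + 12 is already monic.

m^2 - 7m + 12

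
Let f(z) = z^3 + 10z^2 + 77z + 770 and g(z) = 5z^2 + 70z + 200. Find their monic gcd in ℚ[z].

Euclidean algorithm in ℚ[z]:
  z^3 + 10z^2 + 77z + 770 = ((1/5)z − 4/5)(5z^2 + 70z + 200) + (93z + 930)
  5z^2 + 70z + 200 = ((5/93)z + 20/93)(93z + 930) + (0)
Last nonzero remainder: 93z + 930. Dividing through by 93 gives the monic gcd z + 10.

z + 10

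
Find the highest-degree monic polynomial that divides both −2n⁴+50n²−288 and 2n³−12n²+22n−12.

Apply the Euclidean algorithm:
  −2n⁴+50n²−288 = (−n−6)(2n³−12n²+22n−12) + (120n−360)
  2n³−12n²+22n−12 = ((1/60)n²−(1/20)n+1/30)(120n−360) + (0)
Last nonzero remainder: 120n−360. Dividing through by 120 gives the monic gcd n−3.

n−3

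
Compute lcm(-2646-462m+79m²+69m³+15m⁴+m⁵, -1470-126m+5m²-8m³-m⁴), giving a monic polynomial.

Euclidean algorithm in ℚ[m]:
  m⁵+15m⁴+69m³+79m²-462m-2646 = (-m-7)(-m⁴-8m³+5m²-126m-1470) + (18m³-12m²-2814m-12936)
  -m⁴-8m³+5m²-126m-1470 = (-(1/18)m-13/27)(18m³-12m²-2814m-12936) + (-(1414/9)m²-(19796/9)m-69286/9)
  18m³-12m²-2814m-12936 = (-(81/707)m+1188/707)(-(1414/9)m²-(19796/9)m-69286/9) + (0)
Last nonzero remainder: -(1414/9)m²-(19796/9)m-69286/9. Dividing through by -1414/9 gives the monic gcd m²+14m+49.
Then lcm(f, g) = f·g / gcd(f, g); expanding and making the result monic gives the answer.

-79380+2016m+2496m²+1134m³+115m⁴+9m⁵+9m⁶+m⁷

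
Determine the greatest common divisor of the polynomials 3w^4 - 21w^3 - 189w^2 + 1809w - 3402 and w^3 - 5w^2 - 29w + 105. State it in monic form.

Apply the Euclidean algorithm:
  3w^4 - 21w^3 - 189w^2 + 1809w - 3402 = (3w - 6)(w^3 - 5w^2 - 29w + 105) + (-132w^2 + 1320w - 2772)
  w^3 - 5w^2 - 29w + 105 = (-(1/132)w - 5/132)(-132w^2 + 1320w - 2772) + (0)
Last nonzero remainder: -132w^2 + 1320w - 2772. Dividing through by -132 gives the monic gcd w^2 - 10w + 21.

w^2 - 10w + 21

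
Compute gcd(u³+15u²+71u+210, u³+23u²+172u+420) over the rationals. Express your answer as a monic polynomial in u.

u+10

Euclidean algorithm in ℚ[u]:
  u³+15u²+71u+210 = (u³+23u²+172u+420) + (-8u²-101u-210)
  u³+23u²+172u+420 = (-(1/8)u-83/64)(-8u²-101u-210) + ((945/64)u+4725/32)
  -8u²-101u-210 = (-(512/945)u-64/45)((945/64)u+4725/32) + (0)
Last nonzero remainder: (945/64)u+4725/32. Dividing through by 945/64 gives the monic gcd u+10.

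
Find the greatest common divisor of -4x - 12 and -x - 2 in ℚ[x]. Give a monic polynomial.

1

By polynomial division,
  -4x - 12 = (4)(-x - 2) + (-4)
  -x - 2 = ((1/4)x + 1/2)(-4) + (0)
The last nonzero remainder is the constant -4, so the polynomials are coprime and gcd = 1.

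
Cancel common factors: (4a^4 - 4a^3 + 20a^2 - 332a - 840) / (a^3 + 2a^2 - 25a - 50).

Repeated division with remainder:
  4a^4 - 4a^3 + 20a^2 - 332a - 840 = (4a - 12)(a^3 + 2a^2 - 25a - 50) + (144a^2 - 432a - 1440)
  a^3 + 2a^2 - 25a - 50 = ((1/144)a + 5/144)(144a^2 - 432a - 1440) + (0)
Last nonzero remainder: 144a^2 - 432a - 1440. Dividing through by 144 gives the monic gcd a^2 - 3a - 10.
Cancel a^2 - 3a - 10 from numerator and denominator to get the reduced form.

(4a^2 + 8a + 84)/(a + 5)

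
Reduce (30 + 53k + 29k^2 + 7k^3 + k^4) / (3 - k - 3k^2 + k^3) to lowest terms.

(30 + 23k + 6k^2 + k^3)/(3 - 4k + k^2)

Euclidean algorithm in ℚ[k]:
  k^4 + 7k^3 + 29k^2 + 53k + 30 = (k + 10)(k^3 - 3k^2 - k + 3) + (60k^2 + 60k)
  k^3 - 3k^2 - k + 3 = ((1/60)k - 1/15)(60k^2 + 60k) + (3k + 3)
  60k^2 + 60k = (20k)(3k + 3) + (0)
Last nonzero remainder: 3k + 3. Dividing through by 3 gives the monic gcd k + 1.
Cancel k + 1 from numerator and denominator to get the reduced form.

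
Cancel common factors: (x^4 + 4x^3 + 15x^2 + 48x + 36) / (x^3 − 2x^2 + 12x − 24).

By polynomial division,
  x^4 + 4x^3 + 15x^2 + 48x + 36 = (x + 6)(x^3 − 2x^2 + 12x − 24) + (15x^2 + 180)
  x^3 − 2x^2 + 12x − 24 = ((1/15)x − 2/15)(15x^2 + 180) + (0)
Last nonzero remainder: 15x^2 + 180. Dividing through by 15 gives the monic gcd x^2 + 12.
Cancel x^2 + 12 from numerator and denominator to get the reduced form.

(x^2 + 4x + 3)/(x − 2)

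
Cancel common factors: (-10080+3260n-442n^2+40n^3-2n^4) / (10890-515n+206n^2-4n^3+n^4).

Repeated division with remainder:
  -2n^4+40n^3-442n^2+3260n-10080 = (-2)(n^4-4n^3+206n^2-515n+10890) + (32n^3-30n^2+2230n+11700)
  n^4-4n^3+206n^2-515n+10890 = ((1/32)n-49/512)(32n^3-30n^2+2230n+11700) + ((34161/256)n^2-(170805/256)n+1537245/128)
  32n^3-30n^2+2230n+11700 = ((8192/34161)n+33280/34161)((34161/256)n^2-(170805/256)n+1537245/128) + (0)
Last nonzero remainder: (34161/256)n^2-(170805/256)n+1537245/128. Dividing through by 34161/256 gives the monic gcd n^2-5n+90.
Cancel n^2-5n+90 from numerator and denominator to get the reduced form.

(-112+30n-2n^2)/(121+n+n^2)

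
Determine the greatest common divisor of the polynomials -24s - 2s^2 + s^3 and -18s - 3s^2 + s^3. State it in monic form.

-6s + s^2

Repeated division with remainder:
  s^3 - 2s^2 - 24s = (s^3 - 3s^2 - 18s) + (s^2 - 6s)
  s^3 - 3s^2 - 18s = (s + 3)(s^2 - 6s) + (0)
The last nonzero remainder s^2 - 6s is already monic.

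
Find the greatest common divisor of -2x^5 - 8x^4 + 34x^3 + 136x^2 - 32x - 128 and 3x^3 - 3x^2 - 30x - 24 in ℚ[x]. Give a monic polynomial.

By polynomial division,
  -2x^5 - 8x^4 + 34x^3 + 136x^2 - 32x - 128 = (-(2/3)x^2 - (10/3)x + 4/3)(3x^3 - 3x^2 - 30x - 24) + (24x^2 - 72x - 96)
  3x^3 - 3x^2 - 30x - 24 = ((1/8)x + 1/4)(24x^2 - 72x - 96) + (0)
Last nonzero remainder: 24x^2 - 72x - 96. Dividing through by 24 gives the monic gcd x^2 - 3x - 4.

x^2 - 3x - 4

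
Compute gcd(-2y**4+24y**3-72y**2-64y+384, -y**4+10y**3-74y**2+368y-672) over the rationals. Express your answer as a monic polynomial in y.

Euclidean algorithm in ℚ[y]:
  -2y**4+24y**3-72y**2-64y+384 = (2)(-y**4+10y**3-74y**2+368y-672) + (4y**3+76y**2-800y+1728)
  -y**4+10y**3-74y**2+368y-672 = (-(1/4)y+29/4)(4y**3+76y**2-800y+1728) + (-825y**2+6600y-13200)
  4y**3+76y**2-800y+1728 = (-(4/825)y-36/275)(-825y**2+6600y-13200) + (0)
Last nonzero remainder: -825y**2+6600y-13200. Dividing through by -825 gives the monic gcd y**2-8y+16.

y**2-8y+16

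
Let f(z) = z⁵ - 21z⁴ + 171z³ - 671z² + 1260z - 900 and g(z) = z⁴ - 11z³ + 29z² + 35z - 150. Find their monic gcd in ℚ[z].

Euclidean algorithm in ℚ[z]:
  z⁵ - 21z⁴ + 171z³ - 671z² + 1260z - 900 = (z - 10)(z⁴ - 11z³ + 29z² + 35z - 150) + (32z³ - 416z² + 1760z - 2400)
  z⁴ - 11z³ + 29z² + 35z - 150 = ((1/32)z + 1/16)(32z³ - 416z² + 1760z - 2400) + (0)
Last nonzero remainder: 32z³ - 416z² + 1760z - 2400. Dividing through by 32 gives the monic gcd z³ - 13z² + 55z - 75.

z³ - 13z² + 55z - 75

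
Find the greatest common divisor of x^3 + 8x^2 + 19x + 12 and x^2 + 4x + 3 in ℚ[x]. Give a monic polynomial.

x^2 + 4x + 3

Repeated division with remainder:
  x^3 + 8x^2 + 19x + 12 = (x + 4)(x^2 + 4x + 3) + (0)
The last nonzero remainder x^2 + 4x + 3 is already monic.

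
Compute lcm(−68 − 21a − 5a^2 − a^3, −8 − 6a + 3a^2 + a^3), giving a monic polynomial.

−136 − 110a + 37a^2 + 14a^3 + 4a^4 + a^5

Euclidean algorithm in ℚ[a]:
  −a^3 − 5a^2 − 21a − 68 = (−1)(a^3 + 3a^2 − 6a − 8) + (−2a^2 − 27a − 76)
  a^3 + 3a^2 − 6a − 8 = (−(1/2)a + 21/4)(−2a^2 − 27a − 76) + ((391/4)a + 391)
  −2a^2 − 27a − 76 = (−(8/391)a − 76/391)((391/4)a + 391) + (0)
Last nonzero remainder: (391/4)a + 391. Dividing through by 391/4 gives the monic gcd a + 4.
Then lcm(f, g) = f·g / gcd(f, g); expanding and making the result monic gives the answer.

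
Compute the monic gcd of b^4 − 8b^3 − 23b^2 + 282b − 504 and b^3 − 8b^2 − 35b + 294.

Repeated division with remainder:
  b^4 − 8b^3 − 23b^2 + 282b − 504 = (b)(b^3 − 8b^2 − 35b + 294) + (12b^2 − 12b − 504)
  b^3 − 8b^2 − 35b + 294 = ((1/12)b − 7/12)(12b^2 − 12b − 504) + (0)
Last nonzero remainder: 12b^2 − 12b − 504. Dividing through by 12 gives the monic gcd b^2 − b − 42.

b^2 − b − 42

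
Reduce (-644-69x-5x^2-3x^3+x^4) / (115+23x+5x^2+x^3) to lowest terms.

By polynomial division,
  x^4-3x^3-5x^2-69x-644 = (x-8)(x^3+5x^2+23x+115) + (12x^2+276)
  x^3+5x^2+23x+115 = ((1/12)x+5/12)(12x^2+276) + (0)
Last nonzero remainder: 12x^2+276. Dividing through by 12 gives the monic gcd x^2+23.
Cancel x^2+23 from numerator and denominator to get the reduced form.

(-28-3x+x^2)/(5+x)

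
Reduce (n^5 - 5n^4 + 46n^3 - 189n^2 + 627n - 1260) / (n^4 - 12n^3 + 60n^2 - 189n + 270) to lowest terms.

(n^2 + n + 28)/(n - 6)

Apply the Euclidean algorithm:
  n^5 - 5n^4 + 46n^3 - 189n^2 + 627n - 1260 = (n + 7)(n^4 - 12n^3 + 60n^2 - 189n + 270) + (70n^3 - 420n^2 + 1680n - 3150)
  n^4 - 12n^3 + 60n^2 - 189n + 270 = ((1/70)n - 3/35)(70n^3 - 420n^2 + 1680n - 3150) + (0)
Last nonzero remainder: 70n^3 - 420n^2 + 1680n - 3150. Dividing through by 70 gives the monic gcd n^3 - 6n^2 + 24n - 45.
Cancel n^3 - 6n^2 + 24n - 45 from numerator and denominator to get the reduced form.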